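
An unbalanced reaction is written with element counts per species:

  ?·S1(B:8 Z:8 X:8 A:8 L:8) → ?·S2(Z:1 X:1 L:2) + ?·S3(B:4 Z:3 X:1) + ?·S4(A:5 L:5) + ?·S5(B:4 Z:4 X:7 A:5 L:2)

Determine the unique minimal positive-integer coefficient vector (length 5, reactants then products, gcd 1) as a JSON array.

Coefficients: [5, 6, 6, 4, 4]

B: 5·8 = 40 | 6·0+6·4+4·0+4·4 = 40
Z: 5·8 = 40 | 6·1+6·3+4·0+4·4 = 40
X: 5·8 = 40 | 6·1+6·1+4·0+4·7 = 40
A: 5·8 = 40 | 6·0+6·0+4·5+4·5 = 40
L: 5·8 = 40 | 6·2+6·0+4·5+4·2 = 40
gcd(5,6,6,4,4) = 1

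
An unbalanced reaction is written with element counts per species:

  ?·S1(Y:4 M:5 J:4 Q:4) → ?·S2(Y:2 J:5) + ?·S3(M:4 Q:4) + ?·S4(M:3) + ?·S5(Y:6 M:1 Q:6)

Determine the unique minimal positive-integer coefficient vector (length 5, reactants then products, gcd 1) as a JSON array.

Y: 5·4 = 20 | 4·2+2·0+5·0+2·6 = 20
M: 5·5 = 25 | 4·0+2·4+5·3+2·1 = 25
J: 5·4 = 20 | 4·5+2·0+5·0+2·0 = 20
Q: 5·4 = 20 | 4·0+2·4+5·0+2·6 = 20
gcd(5,4,2,5,2) = 1

Coefficients: [5, 4, 2, 5, 2]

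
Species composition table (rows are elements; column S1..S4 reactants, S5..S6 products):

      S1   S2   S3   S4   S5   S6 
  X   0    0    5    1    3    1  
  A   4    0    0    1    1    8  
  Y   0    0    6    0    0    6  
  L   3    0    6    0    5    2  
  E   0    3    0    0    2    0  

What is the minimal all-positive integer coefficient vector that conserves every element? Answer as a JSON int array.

X: 6·0+4·0+3·5+6·1 = 21 | 6·3+3·1 = 21
A: 6·4+4·0+3·0+6·1 = 30 | 6·1+3·8 = 30
Y: 6·0+4·0+3·6+6·0 = 18 | 6·0+3·6 = 18
L: 6·3+4·0+3·6+6·0 = 36 | 6·5+3·2 = 36
E: 6·0+4·3+3·0+6·0 = 12 | 6·2+3·0 = 12
gcd(6,4,3,6,6,3) = 1

Coefficients: [6, 4, 3, 6, 6, 3]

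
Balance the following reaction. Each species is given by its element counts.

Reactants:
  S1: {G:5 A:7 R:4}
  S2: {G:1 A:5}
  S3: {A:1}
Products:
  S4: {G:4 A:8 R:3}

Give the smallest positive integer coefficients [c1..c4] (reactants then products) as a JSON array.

Coefficients: [3, 1, 6, 4]

G: 3·5+1·1+6·0 = 16 | 4·4 = 16
A: 3·7+1·5+6·1 = 32 | 4·8 = 32
R: 3·4+1·0+6·0 = 12 | 4·3 = 12
gcd(3,1,6,4) = 1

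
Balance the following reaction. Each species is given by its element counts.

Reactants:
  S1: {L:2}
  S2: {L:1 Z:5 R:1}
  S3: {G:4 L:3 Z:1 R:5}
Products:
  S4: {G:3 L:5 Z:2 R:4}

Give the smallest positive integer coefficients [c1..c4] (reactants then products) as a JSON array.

G: 5·0+1·0+3·4 = 12 | 4·3 = 12
L: 5·2+1·1+3·3 = 20 | 4·5 = 20
Z: 5·0+1·5+3·1 = 8 | 4·2 = 8
R: 5·0+1·1+3·5 = 16 | 4·4 = 16
gcd(5,1,3,4) = 1

Coefficients: [5, 1, 3, 4]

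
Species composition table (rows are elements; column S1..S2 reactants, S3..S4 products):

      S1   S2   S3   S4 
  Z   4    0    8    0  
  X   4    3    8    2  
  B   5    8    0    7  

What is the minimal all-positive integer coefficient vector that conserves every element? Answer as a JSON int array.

Z: 2·4+4·0 = 8 | 1·8+6·0 = 8
X: 2·4+4·3 = 20 | 1·8+6·2 = 20
B: 2·5+4·8 = 42 | 1·0+6·7 = 42
gcd(2,4,1,6) = 1

Coefficients: [2, 4, 1, 6]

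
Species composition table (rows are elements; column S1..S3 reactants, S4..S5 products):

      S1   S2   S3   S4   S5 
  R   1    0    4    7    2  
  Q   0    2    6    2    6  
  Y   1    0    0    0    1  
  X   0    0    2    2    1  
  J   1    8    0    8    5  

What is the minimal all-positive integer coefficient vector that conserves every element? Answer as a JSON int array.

R: 6·1+5·0+5·4 = 26 | 2·7+6·2 = 26
Q: 6·0+5·2+5·6 = 40 | 2·2+6·6 = 40
Y: 6·1+5·0+5·0 = 6 | 2·0+6·1 = 6
X: 6·0+5·0+5·2 = 10 | 2·2+6·1 = 10
J: 6·1+5·8+5·0 = 46 | 2·8+6·5 = 46
gcd(6,5,5,2,6) = 1

Coefficients: [6, 5, 5, 2, 6]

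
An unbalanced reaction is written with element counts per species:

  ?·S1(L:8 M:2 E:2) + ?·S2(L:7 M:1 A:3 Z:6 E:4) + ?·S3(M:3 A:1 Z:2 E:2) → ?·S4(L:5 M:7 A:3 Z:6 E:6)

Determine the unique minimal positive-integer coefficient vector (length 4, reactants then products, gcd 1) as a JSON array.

Coefficients: [1, 1, 6, 3]

L: 1·8+1·7+6·0 = 15 | 3·5 = 15
M: 1·2+1·1+6·3 = 21 | 3·7 = 21
A: 1·0+1·3+6·1 = 9 | 3·3 = 9
Z: 1·0+1·6+6·2 = 18 | 3·6 = 18
E: 1·2+1·4+6·2 = 18 | 3·6 = 18
gcd(1,1,6,3) = 1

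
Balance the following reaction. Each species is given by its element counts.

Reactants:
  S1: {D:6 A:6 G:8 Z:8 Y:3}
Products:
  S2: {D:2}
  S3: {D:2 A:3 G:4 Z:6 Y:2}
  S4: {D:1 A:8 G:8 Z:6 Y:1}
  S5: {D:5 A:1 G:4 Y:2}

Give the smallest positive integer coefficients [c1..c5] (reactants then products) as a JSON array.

D: 3·6 = 18 | 3·2+3·2+1·1+1·5 = 18
A: 3·6 = 18 | 3·0+3·3+1·8+1·1 = 18
G: 3·8 = 24 | 3·0+3·4+1·8+1·4 = 24
Z: 3·8 = 24 | 3·0+3·6+1·6+1·0 = 24
Y: 3·3 = 9 | 3·0+3·2+1·1+1·2 = 9
gcd(3,3,3,1,1) = 1

Coefficients: [3, 3, 3, 1, 1]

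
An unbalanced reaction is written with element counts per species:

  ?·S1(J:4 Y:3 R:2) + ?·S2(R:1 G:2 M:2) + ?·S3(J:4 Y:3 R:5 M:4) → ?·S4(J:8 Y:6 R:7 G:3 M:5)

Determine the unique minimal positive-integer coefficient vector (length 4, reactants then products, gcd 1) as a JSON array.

Coefficients: [3, 3, 1, 2]

J: 3·4+3·0+1·4 = 16 | 2·8 = 16
Y: 3·3+3·0+1·3 = 12 | 2·6 = 12
R: 3·2+3·1+1·5 = 14 | 2·7 = 14
G: 3·0+3·2+1·0 = 6 | 2·3 = 6
M: 3·0+3·2+1·4 = 10 | 2·5 = 10
gcd(3,3,1,2) = 1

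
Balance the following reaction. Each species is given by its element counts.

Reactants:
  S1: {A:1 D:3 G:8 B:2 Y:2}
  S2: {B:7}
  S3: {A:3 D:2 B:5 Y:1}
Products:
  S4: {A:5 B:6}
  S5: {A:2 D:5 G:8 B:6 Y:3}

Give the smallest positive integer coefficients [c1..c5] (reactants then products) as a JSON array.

A: 5·1+1·0+5·3 = 20 | 2·5+5·2 = 20
D: 5·3+1·0+5·2 = 25 | 2·0+5·5 = 25
G: 5·8+1·0+5·0 = 40 | 2·0+5·8 = 40
B: 5·2+1·7+5·5 = 42 | 2·6+5·6 = 42
Y: 5·2+1·0+5·1 = 15 | 2·0+5·3 = 15
gcd(5,1,5,2,5) = 1

Coefficients: [5, 1, 5, 2, 5]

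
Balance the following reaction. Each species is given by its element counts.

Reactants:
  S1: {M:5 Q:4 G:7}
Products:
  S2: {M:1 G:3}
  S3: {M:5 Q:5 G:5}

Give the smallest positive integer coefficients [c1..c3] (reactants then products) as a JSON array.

Coefficients: [5, 5, 4]

M: 5·5 = 25 | 5·1+4·5 = 25
Q: 5·4 = 20 | 5·0+4·5 = 20
G: 5·7 = 35 | 5·3+4·5 = 35
gcd(5,5,4) = 1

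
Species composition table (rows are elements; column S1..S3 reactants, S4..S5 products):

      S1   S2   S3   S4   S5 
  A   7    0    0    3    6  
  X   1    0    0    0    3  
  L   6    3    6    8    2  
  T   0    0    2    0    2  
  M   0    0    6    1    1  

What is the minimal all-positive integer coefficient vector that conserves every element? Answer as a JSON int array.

A: 3·7+6·0+1·0 = 21 | 5·3+1·6 = 21
X: 3·1+6·0+1·0 = 3 | 5·0+1·3 = 3
L: 3·6+6·3+1·6 = 42 | 5·8+1·2 = 42
T: 3·0+6·0+1·2 = 2 | 5·0+1·2 = 2
M: 3·0+6·0+1·6 = 6 | 5·1+1·1 = 6
gcd(3,6,1,5,1) = 1

Coefficients: [3, 6, 1, 5, 1]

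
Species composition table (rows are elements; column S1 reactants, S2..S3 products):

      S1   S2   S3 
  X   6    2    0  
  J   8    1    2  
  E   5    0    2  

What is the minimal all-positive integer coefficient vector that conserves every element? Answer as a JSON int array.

X: 2·6 = 12 | 6·2+5·0 = 12
J: 2·8 = 16 | 6·1+5·2 = 16
E: 2·5 = 10 | 6·0+5·2 = 10
gcd(2,6,5) = 1

Coefficients: [2, 6, 5]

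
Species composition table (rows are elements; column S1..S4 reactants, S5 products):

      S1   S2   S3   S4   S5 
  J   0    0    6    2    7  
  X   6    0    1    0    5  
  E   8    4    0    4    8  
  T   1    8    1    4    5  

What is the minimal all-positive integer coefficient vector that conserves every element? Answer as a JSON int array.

J: 4·0+1·0+6·6+3·2 = 42 | 6·7 = 42
X: 4·6+1·0+6·1+3·0 = 30 | 6·5 = 30
E: 4·8+1·4+6·0+3·4 = 48 | 6·8 = 48
T: 4·1+1·8+6·1+3·4 = 30 | 6·5 = 30
gcd(4,1,6,3,6) = 1

Coefficients: [4, 1, 6, 3, 6]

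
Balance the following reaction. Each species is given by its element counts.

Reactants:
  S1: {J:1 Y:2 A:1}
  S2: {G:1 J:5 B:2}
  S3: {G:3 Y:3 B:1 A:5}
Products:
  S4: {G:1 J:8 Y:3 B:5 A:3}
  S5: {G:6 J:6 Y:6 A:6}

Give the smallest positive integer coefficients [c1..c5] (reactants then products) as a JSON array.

Coefficients: [6, 6, 3, 3, 2]

G: 6·0+6·1+3·3 = 15 | 3·1+2·6 = 15
J: 6·1+6·5+3·0 = 36 | 3·8+2·6 = 36
Y: 6·2+6·0+3·3 = 21 | 3·3+2·6 = 21
B: 6·0+6·2+3·1 = 15 | 3·5+2·0 = 15
A: 6·1+6·0+3·5 = 21 | 3·3+2·6 = 21
gcd(6,6,3,3,2) = 1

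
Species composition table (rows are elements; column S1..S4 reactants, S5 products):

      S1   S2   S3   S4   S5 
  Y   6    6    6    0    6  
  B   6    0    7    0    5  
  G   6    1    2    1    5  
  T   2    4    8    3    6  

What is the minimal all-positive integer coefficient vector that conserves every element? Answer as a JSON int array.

Coefficients: [3, 1, 1, 4, 5]

Y: 3·6+1·6+1·6+4·0 = 30 | 5·6 = 30
B: 3·6+1·0+1·7+4·0 = 25 | 5·5 = 25
G: 3·6+1·1+1·2+4·1 = 25 | 5·5 = 25
T: 3·2+1·4+1·8+4·3 = 30 | 5·6 = 30
gcd(3,1,1,4,5) = 1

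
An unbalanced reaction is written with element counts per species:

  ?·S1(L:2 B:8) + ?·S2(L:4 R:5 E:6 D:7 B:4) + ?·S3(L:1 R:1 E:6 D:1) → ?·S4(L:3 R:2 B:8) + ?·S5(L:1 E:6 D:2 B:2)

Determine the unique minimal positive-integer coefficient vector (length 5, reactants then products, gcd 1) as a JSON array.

L: 6·2+1·4+5·1 = 21 | 5·3+6·1 = 21
R: 6·0+1·5+5·1 = 10 | 5·2+6·0 = 10
E: 6·0+1·6+5·6 = 36 | 5·0+6·6 = 36
D: 6·0+1·7+5·1 = 12 | 5·0+6·2 = 12
B: 6·8+1·4+5·0 = 52 | 5·8+6·2 = 52
gcd(6,1,5,5,6) = 1

Coefficients: [6, 1, 5, 5, 6]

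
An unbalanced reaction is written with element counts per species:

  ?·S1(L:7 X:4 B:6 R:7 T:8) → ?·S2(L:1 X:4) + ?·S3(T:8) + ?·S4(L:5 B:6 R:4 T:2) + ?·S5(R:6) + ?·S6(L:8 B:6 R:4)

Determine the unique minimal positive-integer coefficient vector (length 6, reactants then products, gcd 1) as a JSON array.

Coefficients: [6, 6, 5, 4, 3, 2]

L: 6·7 = 42 | 6·1+5·0+4·5+3·0+2·8 = 42
X: 6·4 = 24 | 6·4+5·0+4·0+3·0+2·0 = 24
B: 6·6 = 36 | 6·0+5·0+4·6+3·0+2·6 = 36
R: 6·7 = 42 | 6·0+5·0+4·4+3·6+2·4 = 42
T: 6·8 = 48 | 6·0+5·8+4·2+3·0+2·0 = 48
gcd(6,6,5,4,3,2) = 1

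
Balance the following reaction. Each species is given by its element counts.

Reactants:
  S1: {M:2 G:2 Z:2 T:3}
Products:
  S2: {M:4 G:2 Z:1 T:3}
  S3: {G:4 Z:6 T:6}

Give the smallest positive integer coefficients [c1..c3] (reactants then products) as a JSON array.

Coefficients: [4, 2, 1]

M: 4·2 = 8 | 2·4+1·0 = 8
G: 4·2 = 8 | 2·2+1·4 = 8
Z: 4·2 = 8 | 2·1+1·6 = 8
T: 4·3 = 12 | 2·3+1·6 = 12
gcd(4,2,1) = 1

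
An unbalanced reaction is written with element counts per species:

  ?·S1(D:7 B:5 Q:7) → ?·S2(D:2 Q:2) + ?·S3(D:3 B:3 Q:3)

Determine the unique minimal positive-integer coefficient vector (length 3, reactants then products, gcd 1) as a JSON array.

D: 3·7 = 21 | 3·2+5·3 = 21
B: 3·5 = 15 | 3·0+5·3 = 15
Q: 3·7 = 21 | 3·2+5·3 = 21
gcd(3,3,5) = 1

Coefficients: [3, 3, 5]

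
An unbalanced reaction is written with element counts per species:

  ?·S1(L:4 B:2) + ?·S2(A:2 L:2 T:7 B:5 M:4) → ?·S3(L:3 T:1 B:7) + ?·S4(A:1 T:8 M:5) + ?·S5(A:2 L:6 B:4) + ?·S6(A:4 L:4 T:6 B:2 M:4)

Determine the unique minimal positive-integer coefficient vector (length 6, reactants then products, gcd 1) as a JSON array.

A: 4·0+6·2 = 12 | 4·0+4·1+2·2+1·4 = 12
L: 4·4+6·2 = 28 | 4·3+4·0+2·6+1·4 = 28
T: 4·0+6·7 = 42 | 4·1+4·8+2·0+1·6 = 42
B: 4·2+6·5 = 38 | 4·7+4·0+2·4+1·2 = 38
M: 4·0+6·4 = 24 | 4·0+4·5+2·0+1·4 = 24
gcd(4,6,4,4,2,1) = 1

Coefficients: [4, 6, 4, 4, 2, 1]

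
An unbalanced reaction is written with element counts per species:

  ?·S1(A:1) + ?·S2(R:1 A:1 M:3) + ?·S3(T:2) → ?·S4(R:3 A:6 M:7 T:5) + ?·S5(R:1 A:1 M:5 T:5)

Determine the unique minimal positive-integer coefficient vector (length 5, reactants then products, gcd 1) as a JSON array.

R: 3·0+4·1+5·0 = 4 | 1·3+1·1 = 4
A: 3·1+4·1+5·0 = 7 | 1·6+1·1 = 7
M: 3·0+4·3+5·0 = 12 | 1·7+1·5 = 12
T: 3·0+4·0+5·2 = 10 | 1·5+1·5 = 10
gcd(3,4,5,1,1) = 1

Coefficients: [3, 4, 5, 1, 1]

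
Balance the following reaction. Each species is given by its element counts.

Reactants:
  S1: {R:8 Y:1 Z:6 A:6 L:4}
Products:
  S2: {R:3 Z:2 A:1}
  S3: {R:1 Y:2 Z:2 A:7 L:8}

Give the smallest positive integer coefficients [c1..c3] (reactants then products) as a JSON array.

Coefficients: [2, 5, 1]

R: 2·8 = 16 | 5·3+1·1 = 16
Y: 2·1 = 2 | 5·0+1·2 = 2
Z: 2·6 = 12 | 5·2+1·2 = 12
A: 2·6 = 12 | 5·1+1·7 = 12
L: 2·4 = 8 | 5·0+1·8 = 8
gcd(2,5,1) = 1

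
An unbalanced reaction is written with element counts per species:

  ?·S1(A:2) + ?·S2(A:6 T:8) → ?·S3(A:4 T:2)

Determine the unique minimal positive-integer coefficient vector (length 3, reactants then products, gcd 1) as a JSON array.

Coefficients: [5, 1, 4]

A: 5·2+1·6 = 16 | 4·4 = 16
T: 5·0+1·8 = 8 | 4·2 = 8
gcd(5,1,4) = 1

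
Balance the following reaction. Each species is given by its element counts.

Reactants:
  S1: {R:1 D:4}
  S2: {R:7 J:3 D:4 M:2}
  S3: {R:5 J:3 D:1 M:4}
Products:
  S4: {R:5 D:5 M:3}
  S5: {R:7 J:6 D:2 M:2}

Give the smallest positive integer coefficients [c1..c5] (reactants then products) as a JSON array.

Coefficients: [3, 6, 4, 6, 5]

R: 3·1+6·7+4·5 = 65 | 6·5+5·7 = 65
J: 3·0+6·3+4·3 = 30 | 6·0+5·6 = 30
D: 3·4+6·4+4·1 = 40 | 6·5+5·2 = 40
M: 3·0+6·2+4·4 = 28 | 6·3+5·2 = 28
gcd(3,6,4,6,5) = 1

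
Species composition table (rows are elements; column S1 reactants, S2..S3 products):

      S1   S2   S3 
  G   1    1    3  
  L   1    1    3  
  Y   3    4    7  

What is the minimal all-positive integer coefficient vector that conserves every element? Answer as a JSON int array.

G: 5·1 = 5 | 2·1+1·3 = 5
L: 5·1 = 5 | 2·1+1·3 = 5
Y: 5·3 = 15 | 2·4+1·7 = 15
gcd(5,2,1) = 1

Coefficients: [5, 2, 1]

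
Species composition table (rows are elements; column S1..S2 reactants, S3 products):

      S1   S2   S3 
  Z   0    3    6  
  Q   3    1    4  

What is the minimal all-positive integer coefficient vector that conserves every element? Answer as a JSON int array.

Coefficients: [2, 6, 3]

Z: 2·0+6·3 = 18 | 3·6 = 18
Q: 2·3+6·1 = 12 | 3·4 = 12
gcd(2,6,3) = 1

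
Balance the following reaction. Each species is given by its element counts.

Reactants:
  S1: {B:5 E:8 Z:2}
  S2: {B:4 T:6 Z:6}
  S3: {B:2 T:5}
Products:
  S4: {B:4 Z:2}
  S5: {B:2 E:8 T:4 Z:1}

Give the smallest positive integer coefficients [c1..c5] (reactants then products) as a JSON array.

Coefficients: [4, 1, 2, 5, 4]

B: 4·5+1·4+2·2 = 28 | 5·4+4·2 = 28
E: 4·8+1·0+2·0 = 32 | 5·0+4·8 = 32
T: 4·0+1·6+2·5 = 16 | 5·0+4·4 = 16
Z: 4·2+1·6+2·0 = 14 | 5·2+4·1 = 14
gcd(4,1,2,5,4) = 1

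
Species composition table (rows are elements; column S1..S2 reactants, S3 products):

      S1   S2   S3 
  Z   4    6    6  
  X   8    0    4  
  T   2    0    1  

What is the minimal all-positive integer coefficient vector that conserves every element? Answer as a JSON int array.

Coefficients: [3, 4, 6]

Z: 3·4+4·6 = 36 | 6·6 = 36
X: 3·8+4·0 = 24 | 6·4 = 24
T: 3·2+4·0 = 6 | 6·1 = 6
gcd(3,4,6) = 1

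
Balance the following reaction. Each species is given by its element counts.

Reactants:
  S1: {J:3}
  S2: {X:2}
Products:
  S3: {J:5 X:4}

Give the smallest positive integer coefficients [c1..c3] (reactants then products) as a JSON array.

Coefficients: [5, 6, 3]

J: 5·3+6·0 = 15 | 3·5 = 15
X: 5·0+6·2 = 12 | 3·4 = 12
gcd(5,6,3) = 1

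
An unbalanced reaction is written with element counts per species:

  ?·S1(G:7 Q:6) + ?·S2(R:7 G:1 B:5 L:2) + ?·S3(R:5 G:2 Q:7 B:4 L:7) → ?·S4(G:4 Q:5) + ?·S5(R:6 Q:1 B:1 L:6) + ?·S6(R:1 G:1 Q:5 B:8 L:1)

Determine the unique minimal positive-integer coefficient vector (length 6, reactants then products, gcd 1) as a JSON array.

Coefficients: [1, 2, 5, 4, 6, 3]

R: 1·0+2·7+5·5 = 39 | 4·0+6·6+3·1 = 39
G: 1·7+2·1+5·2 = 19 | 4·4+6·0+3·1 = 19
Q: 1·6+2·0+5·7 = 41 | 4·5+6·1+3·5 = 41
B: 1·0+2·5+5·4 = 30 | 4·0+6·1+3·8 = 30
L: 1·0+2·2+5·7 = 39 | 4·0+6·6+3·1 = 39
gcd(1,2,5,4,6,3) = 1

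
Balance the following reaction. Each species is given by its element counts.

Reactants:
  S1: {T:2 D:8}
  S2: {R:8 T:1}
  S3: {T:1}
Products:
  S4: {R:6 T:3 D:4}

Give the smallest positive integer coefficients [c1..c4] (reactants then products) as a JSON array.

Coefficients: [2, 3, 5, 4]

R: 2·0+3·8+5·0 = 24 | 4·6 = 24
T: 2·2+3·1+5·1 = 12 | 4·3 = 12
D: 2·8+3·0+5·0 = 16 | 4·4 = 16
gcd(2,3,5,4) = 1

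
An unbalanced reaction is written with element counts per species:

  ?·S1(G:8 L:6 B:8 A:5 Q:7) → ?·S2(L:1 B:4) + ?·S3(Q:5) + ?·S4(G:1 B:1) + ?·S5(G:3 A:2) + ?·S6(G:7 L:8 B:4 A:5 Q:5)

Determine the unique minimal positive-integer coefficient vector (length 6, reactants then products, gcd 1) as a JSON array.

Coefficients: [5, 6, 4, 4, 5, 3]

G: 5·8 = 40 | 6·0+4·0+4·1+5·3+3·7 = 40
L: 5·6 = 30 | 6·1+4·0+4·0+5·0+3·8 = 30
B: 5·8 = 40 | 6·4+4·0+4·1+5·0+3·4 = 40
A: 5·5 = 25 | 6·0+4·0+4·0+5·2+3·5 = 25
Q: 5·7 = 35 | 6·0+4·5+4·0+5·0+3·5 = 35
gcd(5,6,4,4,5,3) = 1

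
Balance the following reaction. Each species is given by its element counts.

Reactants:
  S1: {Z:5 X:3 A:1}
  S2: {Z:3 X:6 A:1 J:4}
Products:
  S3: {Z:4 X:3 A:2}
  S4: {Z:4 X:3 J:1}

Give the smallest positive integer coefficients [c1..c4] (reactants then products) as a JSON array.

Z: 5·5+1·3 = 28 | 3·4+4·4 = 28
X: 5·3+1·6 = 21 | 3·3+4·3 = 21
A: 5·1+1·1 = 6 | 3·2+4·0 = 6
J: 5·0+1·4 = 4 | 3·0+4·1 = 4
gcd(5,1,3,4) = 1

Coefficients: [5, 1, 3, 4]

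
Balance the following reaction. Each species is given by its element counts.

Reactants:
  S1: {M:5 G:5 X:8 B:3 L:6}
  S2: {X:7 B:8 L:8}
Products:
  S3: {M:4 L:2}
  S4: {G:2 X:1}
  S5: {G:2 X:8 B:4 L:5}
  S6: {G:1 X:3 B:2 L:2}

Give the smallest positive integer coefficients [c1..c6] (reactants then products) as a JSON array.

M: 4·5+1·0 = 20 | 5·4+5·0+2·0+6·0 = 20
G: 4·5+1·0 = 20 | 5·0+5·2+2·2+6·1 = 20
X: 4·8+1·7 = 39 | 5·0+5·1+2·8+6·3 = 39
B: 4·3+1·8 = 20 | 5·0+5·0+2·4+6·2 = 20
L: 4·6+1·8 = 32 | 5·2+5·0+2·5+6·2 = 32
gcd(4,1,5,5,2,6) = 1

Coefficients: [4, 1, 5, 5, 2, 6]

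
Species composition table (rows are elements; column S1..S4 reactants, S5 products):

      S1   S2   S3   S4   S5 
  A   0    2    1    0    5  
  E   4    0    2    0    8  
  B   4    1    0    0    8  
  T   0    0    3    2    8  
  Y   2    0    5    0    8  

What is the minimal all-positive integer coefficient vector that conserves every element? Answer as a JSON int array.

Coefficients: [3, 4, 2, 5, 2]

A: 3·0+4·2+2·1+5·0 = 10 | 2·5 = 10
E: 3·4+4·0+2·2+5·0 = 16 | 2·8 = 16
B: 3·4+4·1+2·0+5·0 = 16 | 2·8 = 16
T: 3·0+4·0+2·3+5·2 = 16 | 2·8 = 16
Y: 3·2+4·0+2·5+5·0 = 16 | 2·8 = 16
gcd(3,4,2,5,2) = 1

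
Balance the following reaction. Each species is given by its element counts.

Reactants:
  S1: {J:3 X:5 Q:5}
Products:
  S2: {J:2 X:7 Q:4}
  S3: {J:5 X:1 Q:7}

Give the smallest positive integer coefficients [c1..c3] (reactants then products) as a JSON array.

Coefficients: [3, 2, 1]

J: 3·3 = 9 | 2·2+1·5 = 9
X: 3·5 = 15 | 2·7+1·1 = 15
Q: 3·5 = 15 | 2·4+1·7 = 15
gcd(3,2,1) = 1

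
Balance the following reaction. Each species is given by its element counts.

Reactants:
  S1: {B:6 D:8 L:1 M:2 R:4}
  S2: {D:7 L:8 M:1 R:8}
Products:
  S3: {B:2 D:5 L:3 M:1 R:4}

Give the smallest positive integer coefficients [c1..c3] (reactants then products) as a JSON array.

B: 1·6+1·0 = 6 | 3·2 = 6
D: 1·8+1·7 = 15 | 3·5 = 15
L: 1·1+1·8 = 9 | 3·3 = 9
M: 1·2+1·1 = 3 | 3·1 = 3
R: 1·4+1·8 = 12 | 3·4 = 12
gcd(1,1,3) = 1

Coefficients: [1, 1, 3]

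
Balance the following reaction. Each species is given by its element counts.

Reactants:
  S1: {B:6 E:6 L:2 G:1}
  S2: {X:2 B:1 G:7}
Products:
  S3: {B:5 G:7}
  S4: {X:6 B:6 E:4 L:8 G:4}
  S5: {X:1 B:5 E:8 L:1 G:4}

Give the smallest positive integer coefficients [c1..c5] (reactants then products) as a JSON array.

Coefficients: [6, 5, 3, 1, 4]

X: 6·0+5·2 = 10 | 3·0+1·6+4·1 = 10
B: 6·6+5·1 = 41 | 3·5+1·6+4·5 = 41
E: 6·6+5·0 = 36 | 3·0+1·4+4·8 = 36
L: 6·2+5·0 = 12 | 3·0+1·8+4·1 = 12
G: 6·1+5·7 = 41 | 3·7+1·4+4·4 = 41
gcd(6,5,3,1,4) = 1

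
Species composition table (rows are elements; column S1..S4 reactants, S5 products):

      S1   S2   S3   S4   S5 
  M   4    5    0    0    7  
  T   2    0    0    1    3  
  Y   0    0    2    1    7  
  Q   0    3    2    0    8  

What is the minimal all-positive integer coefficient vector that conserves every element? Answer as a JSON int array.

M: 1·4+2·5+5·0+4·0 = 14 | 2·7 = 14
T: 1·2+2·0+5·0+4·1 = 6 | 2·3 = 6
Y: 1·0+2·0+5·2+4·1 = 14 | 2·7 = 14
Q: 1·0+2·3+5·2+4·0 = 16 | 2·8 = 16
gcd(1,2,5,4,2) = 1

Coefficients: [1, 2, 5, 4, 2]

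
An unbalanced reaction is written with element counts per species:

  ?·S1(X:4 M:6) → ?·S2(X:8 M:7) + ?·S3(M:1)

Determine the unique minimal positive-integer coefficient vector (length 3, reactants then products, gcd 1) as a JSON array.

Coefficients: [2, 1, 5]

X: 2·4 = 8 | 1·8+5·0 = 8
M: 2·6 = 12 | 1·7+5·1 = 12
gcd(2,1,5) = 1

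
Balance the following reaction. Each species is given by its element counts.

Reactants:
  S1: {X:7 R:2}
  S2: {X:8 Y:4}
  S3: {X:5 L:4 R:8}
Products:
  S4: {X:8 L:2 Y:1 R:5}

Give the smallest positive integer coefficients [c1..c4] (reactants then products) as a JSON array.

Coefficients: [2, 1, 2, 4]

X: 2·7+1·8+2·5 = 32 | 4·8 = 32
L: 2·0+1·0+2·4 = 8 | 4·2 = 8
Y: 2·0+1·4+2·0 = 4 | 4·1 = 4
R: 2·2+1·0+2·8 = 20 | 4·5 = 20
gcd(2,1,2,4) = 1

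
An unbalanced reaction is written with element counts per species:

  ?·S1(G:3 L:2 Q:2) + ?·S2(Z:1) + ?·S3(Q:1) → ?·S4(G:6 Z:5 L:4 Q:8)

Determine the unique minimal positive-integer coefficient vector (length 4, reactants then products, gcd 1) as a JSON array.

G: 2·3+5·0+4·0 = 6 | 1·6 = 6
Z: 2·0+5·1+4·0 = 5 | 1·5 = 5
L: 2·2+5·0+4·0 = 4 | 1·4 = 4
Q: 2·2+5·0+4·1 = 8 | 1·8 = 8
gcd(2,5,4,1) = 1

Coefficients: [2, 5, 4, 1]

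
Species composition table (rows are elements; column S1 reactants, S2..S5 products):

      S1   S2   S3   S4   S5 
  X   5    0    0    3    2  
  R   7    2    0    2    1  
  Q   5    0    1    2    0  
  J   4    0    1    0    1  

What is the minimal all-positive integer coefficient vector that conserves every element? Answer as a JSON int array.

X: 1·5 = 5 | 2·0+3·0+1·3+1·2 = 5
R: 1·7 = 7 | 2·2+3·0+1·2+1·1 = 7
Q: 1·5 = 5 | 2·0+3·1+1·2+1·0 = 5
J: 1·4 = 4 | 2·0+3·1+1·0+1·1 = 4
gcd(1,2,3,1,1) = 1

Coefficients: [1, 2, 3, 1, 1]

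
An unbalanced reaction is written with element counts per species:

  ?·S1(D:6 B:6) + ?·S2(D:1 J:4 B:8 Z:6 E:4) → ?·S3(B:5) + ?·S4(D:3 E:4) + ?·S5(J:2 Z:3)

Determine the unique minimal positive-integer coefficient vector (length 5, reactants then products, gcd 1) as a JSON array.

D: 1·6+3·1 = 9 | 6·0+3·3+6·0 = 9
J: 1·0+3·4 = 12 | 6·0+3·0+6·2 = 12
B: 1·6+3·8 = 30 | 6·5+3·0+6·0 = 30
Z: 1·0+3·6 = 18 | 6·0+3·0+6·3 = 18
E: 1·0+3·4 = 12 | 6·0+3·4+6·0 = 12
gcd(1,3,6,3,6) = 1

Coefficients: [1, 3, 6, 3, 6]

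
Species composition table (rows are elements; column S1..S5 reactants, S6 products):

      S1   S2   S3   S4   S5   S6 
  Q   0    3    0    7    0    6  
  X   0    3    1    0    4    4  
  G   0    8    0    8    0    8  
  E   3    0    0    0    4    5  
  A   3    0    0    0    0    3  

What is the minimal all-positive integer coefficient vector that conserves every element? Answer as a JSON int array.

Q: 4·0+1·3+5·0+3·7+2·0 = 24 | 4·6 = 24
X: 4·0+1·3+5·1+3·0+2·4 = 16 | 4·4 = 16
G: 4·0+1·8+5·0+3·8+2·0 = 32 | 4·8 = 32
E: 4·3+1·0+5·0+3·0+2·4 = 20 | 4·5 = 20
A: 4·3+1·0+5·0+3·0+2·0 = 12 | 4·3 = 12
gcd(4,1,5,3,2,4) = 1

Coefficients: [4, 1, 5, 3, 2, 4]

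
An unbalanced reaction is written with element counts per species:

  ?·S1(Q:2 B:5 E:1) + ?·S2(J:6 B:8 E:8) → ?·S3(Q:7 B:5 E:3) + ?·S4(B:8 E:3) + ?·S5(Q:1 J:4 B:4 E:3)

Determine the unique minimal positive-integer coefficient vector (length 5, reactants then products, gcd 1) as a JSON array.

Q: 5·2+2·0 = 10 | 1·7+3·0+3·1 = 10
J: 5·0+2·6 = 12 | 1·0+3·0+3·4 = 12
B: 5·5+2·8 = 41 | 1·5+3·8+3·4 = 41
E: 5·1+2·8 = 21 | 1·3+3·3+3·3 = 21
gcd(5,2,1,3,3) = 1

Coefficients: [5, 2, 1, 3, 3]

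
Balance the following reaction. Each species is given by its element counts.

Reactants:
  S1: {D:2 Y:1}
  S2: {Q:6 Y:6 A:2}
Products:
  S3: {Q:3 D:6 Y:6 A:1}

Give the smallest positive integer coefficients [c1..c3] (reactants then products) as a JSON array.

Q: 6·0+1·6 = 6 | 2·3 = 6
D: 6·2+1·0 = 12 | 2·6 = 12
Y: 6·1+1·6 = 12 | 2·6 = 12
A: 6·0+1·2 = 2 | 2·1 = 2
gcd(6,1,2) = 1

Coefficients: [6, 1, 2]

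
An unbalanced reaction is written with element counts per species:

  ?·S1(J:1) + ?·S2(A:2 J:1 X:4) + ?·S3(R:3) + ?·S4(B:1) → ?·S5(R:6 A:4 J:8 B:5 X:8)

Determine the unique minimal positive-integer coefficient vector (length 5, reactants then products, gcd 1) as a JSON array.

Coefficients: [6, 2, 2, 5, 1]

R: 6·0+2·0+2·3+5·0 = 6 | 1·6 = 6
A: 6·0+2·2+2·0+5·0 = 4 | 1·4 = 4
J: 6·1+2·1+2·0+5·0 = 8 | 1·8 = 8
B: 6·0+2·0+2·0+5·1 = 5 | 1·5 = 5
X: 6·0+2·4+2·0+5·0 = 8 | 1·8 = 8
gcd(6,2,2,5,1) = 1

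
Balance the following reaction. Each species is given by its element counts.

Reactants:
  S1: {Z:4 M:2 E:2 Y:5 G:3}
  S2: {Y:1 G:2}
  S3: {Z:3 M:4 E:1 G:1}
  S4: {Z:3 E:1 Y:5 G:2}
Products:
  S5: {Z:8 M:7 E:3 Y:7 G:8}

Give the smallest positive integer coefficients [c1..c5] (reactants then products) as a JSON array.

Coefficients: [1, 4, 3, 1, 2]

Z: 1·4+4·0+3·3+1·3 = 16 | 2·8 = 16
M: 1·2+4·0+3·4+1·0 = 14 | 2·7 = 14
E: 1·2+4·0+3·1+1·1 = 6 | 2·3 = 6
Y: 1·5+4·1+3·0+1·5 = 14 | 2·7 = 14
G: 1·3+4·2+3·1+1·2 = 16 | 2·8 = 16
gcd(1,4,3,1,2) = 1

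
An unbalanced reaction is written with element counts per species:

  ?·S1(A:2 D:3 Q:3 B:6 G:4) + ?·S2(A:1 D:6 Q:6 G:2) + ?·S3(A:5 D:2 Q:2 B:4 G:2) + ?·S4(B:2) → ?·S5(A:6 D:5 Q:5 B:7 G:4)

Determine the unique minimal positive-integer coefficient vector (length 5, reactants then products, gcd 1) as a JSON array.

Coefficients: [2, 2, 6, 3, 6]

A: 2·2+2·1+6·5+3·0 = 36 | 6·6 = 36
D: 2·3+2·6+6·2+3·0 = 30 | 6·5 = 30
Q: 2·3+2·6+6·2+3·0 = 30 | 6·5 = 30
B: 2·6+2·0+6·4+3·2 = 42 | 6·7 = 42
G: 2·4+2·2+6·2+3·0 = 24 | 6·4 = 24
gcd(2,2,6,3,6) = 1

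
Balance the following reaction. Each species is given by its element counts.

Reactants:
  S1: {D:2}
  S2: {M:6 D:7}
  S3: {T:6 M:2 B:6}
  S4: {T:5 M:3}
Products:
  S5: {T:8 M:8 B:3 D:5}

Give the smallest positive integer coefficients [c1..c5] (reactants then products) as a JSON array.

T: 1·0+4·0+3·6+6·5 = 48 | 6·8 = 48
M: 1·0+4·6+3·2+6·3 = 48 | 6·8 = 48
B: 1·0+4·0+3·6+6·0 = 18 | 6·3 = 18
D: 1·2+4·7+3·0+6·0 = 30 | 6·5 = 30
gcd(1,4,3,6,6) = 1

Coefficients: [1, 4, 3, 6, 6]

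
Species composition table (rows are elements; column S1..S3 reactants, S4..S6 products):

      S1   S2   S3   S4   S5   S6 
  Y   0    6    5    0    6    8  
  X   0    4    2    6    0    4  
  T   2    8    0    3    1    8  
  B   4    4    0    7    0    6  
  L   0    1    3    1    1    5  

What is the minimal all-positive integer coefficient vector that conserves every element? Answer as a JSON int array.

Y: 5·0+3·6+6·5 = 48 | 2·0+4·6+3·8 = 48
X: 5·0+3·4+6·2 = 24 | 2·6+4·0+3·4 = 24
T: 5·2+3·8+6·0 = 34 | 2·3+4·1+3·8 = 34
B: 5·4+3·4+6·0 = 32 | 2·7+4·0+3·6 = 32
L: 5·0+3·1+6·3 = 21 | 2·1+4·1+3·5 = 21
gcd(5,3,6,2,4,3) = 1

Coefficients: [5, 3, 6, 2, 4, 3]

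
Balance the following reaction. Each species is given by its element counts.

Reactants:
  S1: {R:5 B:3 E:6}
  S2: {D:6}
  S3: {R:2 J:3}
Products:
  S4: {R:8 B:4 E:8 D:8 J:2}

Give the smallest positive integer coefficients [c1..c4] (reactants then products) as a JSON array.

Coefficients: [4, 4, 2, 3]

R: 4·5+4·0+2·2 = 24 | 3·8 = 24
B: 4·3+4·0+2·0 = 12 | 3·4 = 12
E: 4·6+4·0+2·0 = 24 | 3·8 = 24
D: 4·0+4·6+2·0 = 24 | 3·8 = 24
J: 4·0+4·0+2·3 = 6 | 3·2 = 6
gcd(4,4,2,3) = 1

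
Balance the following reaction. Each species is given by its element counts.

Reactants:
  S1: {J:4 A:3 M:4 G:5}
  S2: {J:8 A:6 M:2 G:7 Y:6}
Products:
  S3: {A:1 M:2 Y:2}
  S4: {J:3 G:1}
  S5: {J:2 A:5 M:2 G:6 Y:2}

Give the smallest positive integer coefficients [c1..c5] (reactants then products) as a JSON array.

J: 2·4+2·8 = 24 | 3·0+6·3+3·2 = 24
A: 2·3+2·6 = 18 | 3·1+6·0+3·5 = 18
M: 2·4+2·2 = 12 | 3·2+6·0+3·2 = 12
G: 2·5+2·7 = 24 | 3·0+6·1+3·6 = 24
Y: 2·0+2·6 = 12 | 3·2+6·0+3·2 = 12
gcd(2,2,3,6,3) = 1

Coefficients: [2, 2, 3, 6, 3]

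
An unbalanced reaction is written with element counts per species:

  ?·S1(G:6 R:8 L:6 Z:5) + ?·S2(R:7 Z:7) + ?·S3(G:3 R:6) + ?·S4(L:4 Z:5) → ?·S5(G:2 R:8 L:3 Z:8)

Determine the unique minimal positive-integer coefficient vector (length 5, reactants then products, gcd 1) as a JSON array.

G: 1·6+4·0+2·3+3·0 = 12 | 6·2 = 12
R: 1·8+4·7+2·6+3·0 = 48 | 6·8 = 48
L: 1·6+4·0+2·0+3·4 = 18 | 6·3 = 18
Z: 1·5+4·7+2·0+3·5 = 48 | 6·8 = 48
gcd(1,4,2,3,6) = 1

Coefficients: [1, 4, 2, 3, 6]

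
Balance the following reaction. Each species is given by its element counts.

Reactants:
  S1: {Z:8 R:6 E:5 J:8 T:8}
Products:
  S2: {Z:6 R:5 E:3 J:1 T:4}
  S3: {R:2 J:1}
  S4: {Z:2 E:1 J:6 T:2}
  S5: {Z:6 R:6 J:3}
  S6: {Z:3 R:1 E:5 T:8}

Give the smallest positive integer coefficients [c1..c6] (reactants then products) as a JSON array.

Coefficients: [4, 2, 3, 4, 1, 2]

Z: 4·8 = 32 | 2·6+3·0+4·2+1·6+2·3 = 32
R: 4·6 = 24 | 2·5+3·2+4·0+1·6+2·1 = 24
E: 4·5 = 20 | 2·3+3·0+4·1+1·0+2·5 = 20
J: 4·8 = 32 | 2·1+3·1+4·6+1·3+2·0 = 32
T: 4·8 = 32 | 2·4+3·0+4·2+1·0+2·8 = 32
gcd(4,2,3,4,1,2) = 1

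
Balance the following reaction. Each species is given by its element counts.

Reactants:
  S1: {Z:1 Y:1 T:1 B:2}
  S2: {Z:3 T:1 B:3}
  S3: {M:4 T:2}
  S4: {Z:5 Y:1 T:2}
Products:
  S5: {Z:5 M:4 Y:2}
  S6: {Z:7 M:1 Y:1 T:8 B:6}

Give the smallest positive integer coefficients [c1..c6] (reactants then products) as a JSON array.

Coefficients: [6, 4, 5, 6, 4, 4]

Z: 6·1+4·3+5·0+6·5 = 48 | 4·5+4·7 = 48
M: 6·0+4·0+5·4+6·0 = 20 | 4·4+4·1 = 20
Y: 6·1+4·0+5·0+6·1 = 12 | 4·2+4·1 = 12
T: 6·1+4·1+5·2+6·2 = 32 | 4·0+4·8 = 32
B: 6·2+4·3+5·0+6·0 = 24 | 4·0+4·6 = 24
gcd(6,4,5,6,4,4) = 1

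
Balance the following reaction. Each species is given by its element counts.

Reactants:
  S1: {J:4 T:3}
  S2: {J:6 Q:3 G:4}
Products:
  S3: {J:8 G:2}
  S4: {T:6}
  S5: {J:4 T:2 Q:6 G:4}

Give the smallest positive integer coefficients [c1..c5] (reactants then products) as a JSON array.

Coefficients: [6, 6, 6, 2, 3]

J: 6·4+6·6 = 60 | 6·8+2·0+3·4 = 60
T: 6·3+6·0 = 18 | 6·0+2·6+3·2 = 18
Q: 6·0+6·3 = 18 | 6·0+2·0+3·6 = 18
G: 6·0+6·4 = 24 | 6·2+2·0+3·4 = 24
gcd(6,6,6,2,3) = 1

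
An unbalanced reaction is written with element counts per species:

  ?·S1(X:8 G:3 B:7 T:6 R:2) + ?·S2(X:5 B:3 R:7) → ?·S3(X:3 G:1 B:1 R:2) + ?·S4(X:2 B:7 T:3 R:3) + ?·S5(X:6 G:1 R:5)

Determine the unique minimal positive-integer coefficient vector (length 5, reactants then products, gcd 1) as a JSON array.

X: 2·8+5·5 = 41 | 1·3+4·2+5·6 = 41
G: 2·3+5·0 = 6 | 1·1+4·0+5·1 = 6
B: 2·7+5·3 = 29 | 1·1+4·7+5·0 = 29
T: 2·6+5·0 = 12 | 1·0+4·3+5·0 = 12
R: 2·2+5·7 = 39 | 1·2+4·3+5·5 = 39
gcd(2,5,1,4,5) = 1

Coefficients: [2, 5, 1, 4, 5]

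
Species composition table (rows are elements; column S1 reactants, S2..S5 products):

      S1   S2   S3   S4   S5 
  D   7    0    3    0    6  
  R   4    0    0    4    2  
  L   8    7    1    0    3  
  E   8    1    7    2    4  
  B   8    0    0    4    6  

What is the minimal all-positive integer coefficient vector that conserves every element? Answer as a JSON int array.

D: 6·7 = 42 | 4·0+2·3+3·0+6·6 = 42
R: 6·4 = 24 | 4·0+2·0+3·4+6·2 = 24
L: 6·8 = 48 | 4·7+2·1+3·0+6·3 = 48
E: 6·8 = 48 | 4·1+2·7+3·2+6·4 = 48
B: 6·8 = 48 | 4·0+2·0+3·4+6·6 = 48
gcd(6,4,2,3,6) = 1

Coefficients: [6, 4, 2, 3, 6]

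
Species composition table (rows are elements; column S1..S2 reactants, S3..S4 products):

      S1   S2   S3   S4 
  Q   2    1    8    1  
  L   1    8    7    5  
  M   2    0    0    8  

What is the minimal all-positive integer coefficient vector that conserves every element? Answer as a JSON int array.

Q: 4·2+1·1 = 9 | 1·8+1·1 = 9
L: 4·1+1·8 = 12 | 1·7+1·5 = 12
M: 4·2+1·0 = 8 | 1·0+1·8 = 8
gcd(4,1,1,1) = 1

Coefficients: [4, 1, 1, 1]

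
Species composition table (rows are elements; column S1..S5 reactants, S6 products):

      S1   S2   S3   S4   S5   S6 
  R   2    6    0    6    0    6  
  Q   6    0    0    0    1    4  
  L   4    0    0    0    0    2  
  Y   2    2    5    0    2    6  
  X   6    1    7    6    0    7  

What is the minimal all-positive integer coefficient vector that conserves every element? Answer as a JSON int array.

Coefficients: [3, 4, 2, 1, 6, 6]

R: 3·2+4·6+2·0+1·6+6·0 = 36 | 6·6 = 36
Q: 3·6+4·0+2·0+1·0+6·1 = 24 | 6·4 = 24
L: 3·4+4·0+2·0+1·0+6·0 = 12 | 6·2 = 12
Y: 3·2+4·2+2·5+1·0+6·2 = 36 | 6·6 = 36
X: 3·6+4·1+2·7+1·6+6·0 = 42 | 6·7 = 42
gcd(3,4,2,1,6,6) = 1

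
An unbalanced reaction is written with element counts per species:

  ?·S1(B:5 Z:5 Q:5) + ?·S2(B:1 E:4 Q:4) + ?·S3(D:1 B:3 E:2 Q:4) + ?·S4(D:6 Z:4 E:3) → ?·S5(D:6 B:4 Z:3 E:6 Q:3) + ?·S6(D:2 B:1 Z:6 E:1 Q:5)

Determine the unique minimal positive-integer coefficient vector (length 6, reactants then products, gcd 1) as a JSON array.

Coefficients: [3, 3, 2, 6, 5, 4]

D: 3·0+3·0+2·1+6·6 = 38 | 5·6+4·2 = 38
B: 3·5+3·1+2·3+6·0 = 24 | 5·4+4·1 = 24
Z: 3·5+3·0+2·0+6·4 = 39 | 5·3+4·6 = 39
E: 3·0+3·4+2·2+6·3 = 34 | 5·6+4·1 = 34
Q: 3·5+3·4+2·4+6·0 = 35 | 5·3+4·5 = 35
gcd(3,3,2,6,5,4) = 1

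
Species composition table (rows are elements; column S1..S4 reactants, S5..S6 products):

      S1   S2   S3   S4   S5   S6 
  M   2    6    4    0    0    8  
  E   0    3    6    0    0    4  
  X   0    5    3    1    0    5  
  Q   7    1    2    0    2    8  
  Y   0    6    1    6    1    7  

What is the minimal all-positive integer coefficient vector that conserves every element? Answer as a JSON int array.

Coefficients: [4, 2, 1, 2, 4, 3]

M: 4·2+2·6+1·4+2·0 = 24 | 4·0+3·8 = 24
E: 4·0+2·3+1·6+2·0 = 12 | 4·0+3·4 = 12
X: 4·0+2·5+1·3+2·1 = 15 | 4·0+3·5 = 15
Q: 4·7+2·1+1·2+2·0 = 32 | 4·2+3·8 = 32
Y: 4·0+2·6+1·1+2·6 = 25 | 4·1+3·7 = 25
gcd(4,2,1,2,4,3) = 1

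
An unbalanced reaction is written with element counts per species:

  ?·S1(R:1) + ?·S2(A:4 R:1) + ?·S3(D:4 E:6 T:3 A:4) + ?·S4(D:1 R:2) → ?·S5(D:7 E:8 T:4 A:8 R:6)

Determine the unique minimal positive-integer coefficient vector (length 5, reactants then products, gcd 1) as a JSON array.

Coefficients: [6, 2, 4, 5, 3]

D: 6·0+2·0+4·4+5·1 = 21 | 3·7 = 21
E: 6·0+2·0+4·6+5·0 = 24 | 3·8 = 24
T: 6·0+2·0+4·3+5·0 = 12 | 3·4 = 12
A: 6·0+2·4+4·4+5·0 = 24 | 3·8 = 24
R: 6·1+2·1+4·0+5·2 = 18 | 3·6 = 18
gcd(6,2,4,5,3) = 1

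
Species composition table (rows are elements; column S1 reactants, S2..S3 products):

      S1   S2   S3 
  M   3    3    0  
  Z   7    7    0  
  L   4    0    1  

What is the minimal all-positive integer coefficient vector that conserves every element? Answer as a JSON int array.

M: 1·3 = 3 | 1·3+4·0 = 3
Z: 1·7 = 7 | 1·7+4·0 = 7
L: 1·4 = 4 | 1·0+4·1 = 4
gcd(1,1,4) = 1

Coefficients: [1, 1, 4]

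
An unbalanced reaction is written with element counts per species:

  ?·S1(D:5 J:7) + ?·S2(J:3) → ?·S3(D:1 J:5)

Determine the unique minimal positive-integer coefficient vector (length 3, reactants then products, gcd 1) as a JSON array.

Coefficients: [1, 6, 5]

D: 1·5+6·0 = 5 | 5·1 = 5
J: 1·7+6·3 = 25 | 5·5 = 25
gcd(1,6,5) = 1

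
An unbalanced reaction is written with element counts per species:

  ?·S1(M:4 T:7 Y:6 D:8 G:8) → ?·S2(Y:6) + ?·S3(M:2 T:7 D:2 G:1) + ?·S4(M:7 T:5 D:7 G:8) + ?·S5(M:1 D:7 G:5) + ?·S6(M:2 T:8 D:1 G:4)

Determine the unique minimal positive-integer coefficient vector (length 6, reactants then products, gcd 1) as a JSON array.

Coefficients: [4, 4, 1, 1, 3, 2]

M: 4·4 = 16 | 4·0+1·2+1·7+3·1+2·2 = 16
T: 4·7 = 28 | 4·0+1·7+1·5+3·0+2·8 = 28
Y: 4·6 = 24 | 4·6+1·0+1·0+3·0+2·0 = 24
D: 4·8 = 32 | 4·0+1·2+1·7+3·7+2·1 = 32
G: 4·8 = 32 | 4·0+1·1+1·8+3·5+2·4 = 32
gcd(4,4,1,1,3,2) = 1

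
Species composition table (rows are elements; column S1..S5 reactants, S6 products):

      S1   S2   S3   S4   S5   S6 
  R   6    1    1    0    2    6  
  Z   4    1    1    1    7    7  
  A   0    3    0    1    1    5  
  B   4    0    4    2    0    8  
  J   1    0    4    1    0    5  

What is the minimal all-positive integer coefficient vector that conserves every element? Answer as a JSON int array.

Coefficients: [3, 6, 4, 6, 1, 5]

R: 3·6+6·1+4·1+6·0+1·2 = 30 | 5·6 = 30
Z: 3·4+6·1+4·1+6·1+1·7 = 35 | 5·7 = 35
A: 3·0+6·3+4·0+6·1+1·1 = 25 | 5·5 = 25
B: 3·4+6·0+4·4+6·2+1·0 = 40 | 5·8 = 40
J: 3·1+6·0+4·4+6·1+1·0 = 25 | 5·5 = 25
gcd(3,6,4,6,1,5) = 1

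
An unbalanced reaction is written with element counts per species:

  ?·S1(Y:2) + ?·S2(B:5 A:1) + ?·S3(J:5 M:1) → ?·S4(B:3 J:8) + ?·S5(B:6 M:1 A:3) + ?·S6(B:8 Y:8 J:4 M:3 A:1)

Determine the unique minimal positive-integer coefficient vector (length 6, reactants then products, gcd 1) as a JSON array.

B: 4·0+4·5+4·0 = 20 | 2·3+1·6+1·8 = 20
Y: 4·2+4·0+4·0 = 8 | 2·0+1·0+1·8 = 8
J: 4·0+4·0+4·5 = 20 | 2·8+1·0+1·4 = 20
M: 4·0+4·0+4·1 = 4 | 2·0+1·1+1·3 = 4
A: 4·0+4·1+4·0 = 4 | 2·0+1·3+1·1 = 4
gcd(4,4,4,2,1,1) = 1

Coefficients: [4, 4, 4, 2, 1, 1]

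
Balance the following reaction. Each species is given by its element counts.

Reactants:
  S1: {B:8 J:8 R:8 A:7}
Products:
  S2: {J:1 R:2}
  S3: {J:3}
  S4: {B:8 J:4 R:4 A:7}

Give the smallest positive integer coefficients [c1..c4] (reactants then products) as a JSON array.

B: 3·8 = 24 | 6·0+2·0+3·8 = 24
J: 3·8 = 24 | 6·1+2·3+3·4 = 24
R: 3·8 = 24 | 6·2+2·0+3·4 = 24
A: 3·7 = 21 | 6·0+2·0+3·7 = 21
gcd(3,6,2,3) = 1

Coefficients: [3, 6, 2, 3]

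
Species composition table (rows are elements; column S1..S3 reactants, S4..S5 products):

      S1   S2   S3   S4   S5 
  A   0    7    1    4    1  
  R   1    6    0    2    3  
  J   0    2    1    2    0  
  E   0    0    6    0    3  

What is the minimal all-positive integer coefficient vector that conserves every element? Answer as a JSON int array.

A: 6·0+2·7+2·1 = 16 | 3·4+4·1 = 16
R: 6·1+2·6+2·0 = 18 | 3·2+4·3 = 18
J: 6·0+2·2+2·1 = 6 | 3·2+4·0 = 6
E: 6·0+2·0+2·6 = 12 | 3·0+4·3 = 12
gcd(6,2,2,3,4) = 1

Coefficients: [6, 2, 2, 3, 4]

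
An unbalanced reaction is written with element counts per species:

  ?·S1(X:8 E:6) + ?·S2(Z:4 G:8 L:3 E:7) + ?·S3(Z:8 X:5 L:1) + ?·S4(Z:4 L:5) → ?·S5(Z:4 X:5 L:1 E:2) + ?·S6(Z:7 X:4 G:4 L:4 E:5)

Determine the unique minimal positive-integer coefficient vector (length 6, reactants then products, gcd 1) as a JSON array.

Coefficients: [2, 2, 3, 2, 3, 4]

Z: 2·0+2·4+3·8+2·4 = 40 | 3·4+4·7 = 40
X: 2·8+2·0+3·5+2·0 = 31 | 3·5+4·4 = 31
G: 2·0+2·8+3·0+2·0 = 16 | 3·0+4·4 = 16
L: 2·0+2·3+3·1+2·5 = 19 | 3·1+4·4 = 19
E: 2·6+2·7+3·0+2·0 = 26 | 3·2+4·5 = 26
gcd(2,2,3,2,3,4) = 1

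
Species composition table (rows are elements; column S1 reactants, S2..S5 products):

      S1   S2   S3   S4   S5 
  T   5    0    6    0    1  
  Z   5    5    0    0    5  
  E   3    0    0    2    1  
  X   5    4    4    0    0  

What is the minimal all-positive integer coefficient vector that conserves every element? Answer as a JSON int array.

Coefficients: [4, 2, 3, 5, 2]

T: 4·5 = 20 | 2·0+3·6+5·0+2·1 = 20
Z: 4·5 = 20 | 2·5+3·0+5·0+2·5 = 20
E: 4·3 = 12 | 2·0+3·0+5·2+2·1 = 12
X: 4·5 = 20 | 2·4+3·4+5·0+2·0 = 20
gcd(4,2,3,5,2) = 1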